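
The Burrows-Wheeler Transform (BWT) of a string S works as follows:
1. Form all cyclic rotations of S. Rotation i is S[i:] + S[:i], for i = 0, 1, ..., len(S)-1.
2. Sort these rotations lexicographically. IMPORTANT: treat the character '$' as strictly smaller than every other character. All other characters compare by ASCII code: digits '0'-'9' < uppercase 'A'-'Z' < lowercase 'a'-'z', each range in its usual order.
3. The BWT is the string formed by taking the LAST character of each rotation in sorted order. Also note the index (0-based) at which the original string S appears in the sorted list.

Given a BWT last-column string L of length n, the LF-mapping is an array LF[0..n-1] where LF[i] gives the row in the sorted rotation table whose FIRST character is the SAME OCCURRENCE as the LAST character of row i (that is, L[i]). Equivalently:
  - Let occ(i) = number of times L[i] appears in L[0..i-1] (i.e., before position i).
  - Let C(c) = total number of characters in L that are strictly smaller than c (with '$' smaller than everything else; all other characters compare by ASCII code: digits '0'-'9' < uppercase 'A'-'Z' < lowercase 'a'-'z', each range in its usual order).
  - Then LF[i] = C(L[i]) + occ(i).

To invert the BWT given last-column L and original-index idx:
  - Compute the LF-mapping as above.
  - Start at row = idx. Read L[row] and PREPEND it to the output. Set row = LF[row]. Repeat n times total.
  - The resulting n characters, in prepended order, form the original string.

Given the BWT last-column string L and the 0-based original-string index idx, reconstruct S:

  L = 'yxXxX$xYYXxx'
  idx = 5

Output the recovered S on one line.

LF mapping: 11 6 1 7 2 0 8 4 5 3 9 10
Walk LF starting at row 5, prepending L[row]:
  step 1: row=5, L[5]='$', prepend. Next row=LF[5]=0
  step 2: row=0, L[0]='y', prepend. Next row=LF[0]=11
  step 3: row=11, L[11]='x', prepend. Next row=LF[11]=10
  step 4: row=10, L[10]='x', prepend. Next row=LF[10]=9
  step 5: row=9, L[9]='X', prepend. Next row=LF[9]=3
  step 6: row=3, L[3]='x', prepend. Next row=LF[3]=7
  step 7: row=7, L[7]='Y', prepend. Next row=LF[7]=4
  step 8: row=4, L[4]='X', prepend. Next row=LF[4]=2
  step 9: row=2, L[2]='X', prepend. Next row=LF[2]=1
  step 10: row=1, L[1]='x', prepend. Next row=LF[1]=6
  step 11: row=6, L[6]='x', prepend. Next row=LF[6]=8
  step 12: row=8, L[8]='Y', prepend. Next row=LF[8]=5
Reversed output: YxxXXYxXxxy$

Answer: YxxXXYxXxxy$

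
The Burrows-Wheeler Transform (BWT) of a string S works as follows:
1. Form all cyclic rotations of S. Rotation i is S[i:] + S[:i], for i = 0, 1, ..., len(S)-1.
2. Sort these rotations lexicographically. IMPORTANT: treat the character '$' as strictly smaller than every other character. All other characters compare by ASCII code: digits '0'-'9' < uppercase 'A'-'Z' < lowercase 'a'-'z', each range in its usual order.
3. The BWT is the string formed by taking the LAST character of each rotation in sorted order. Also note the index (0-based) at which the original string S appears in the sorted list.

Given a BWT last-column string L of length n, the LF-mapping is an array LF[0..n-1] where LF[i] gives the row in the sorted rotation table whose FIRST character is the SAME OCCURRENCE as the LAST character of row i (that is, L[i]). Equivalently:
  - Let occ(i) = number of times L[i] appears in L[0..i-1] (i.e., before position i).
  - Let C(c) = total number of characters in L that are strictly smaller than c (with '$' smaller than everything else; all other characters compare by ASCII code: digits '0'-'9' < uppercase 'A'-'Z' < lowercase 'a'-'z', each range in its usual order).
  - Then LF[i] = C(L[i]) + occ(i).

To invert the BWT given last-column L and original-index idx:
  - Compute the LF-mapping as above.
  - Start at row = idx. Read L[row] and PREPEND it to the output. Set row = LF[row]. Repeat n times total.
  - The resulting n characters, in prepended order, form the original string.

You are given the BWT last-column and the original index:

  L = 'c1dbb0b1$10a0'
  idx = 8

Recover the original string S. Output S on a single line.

Answer: b0d0b1b101ac$

Derivation:
LF mapping: 11 4 12 8 9 1 10 5 0 6 2 7 3
Walk LF starting at row 8, prepending L[row]:
  step 1: row=8, L[8]='$', prepend. Next row=LF[8]=0
  step 2: row=0, L[0]='c', prepend. Next row=LF[0]=11
  step 3: row=11, L[11]='a', prepend. Next row=LF[11]=7
  step 4: row=7, L[7]='1', prepend. Next row=LF[7]=5
  step 5: row=5, L[5]='0', prepend. Next row=LF[5]=1
  step 6: row=1, L[1]='1', prepend. Next row=LF[1]=4
  step 7: row=4, L[4]='b', prepend. Next row=LF[4]=9
  step 8: row=9, L[9]='1', prepend. Next row=LF[9]=6
  step 9: row=6, L[6]='b', prepend. Next row=LF[6]=10
  step 10: row=10, L[10]='0', prepend. Next row=LF[10]=2
  step 11: row=2, L[2]='d', prepend. Next row=LF[2]=12
  step 12: row=12, L[12]='0', prepend. Next row=LF[12]=3
  step 13: row=3, L[3]='b', prepend. Next row=LF[3]=8
Reversed output: b0d0b1b101ac$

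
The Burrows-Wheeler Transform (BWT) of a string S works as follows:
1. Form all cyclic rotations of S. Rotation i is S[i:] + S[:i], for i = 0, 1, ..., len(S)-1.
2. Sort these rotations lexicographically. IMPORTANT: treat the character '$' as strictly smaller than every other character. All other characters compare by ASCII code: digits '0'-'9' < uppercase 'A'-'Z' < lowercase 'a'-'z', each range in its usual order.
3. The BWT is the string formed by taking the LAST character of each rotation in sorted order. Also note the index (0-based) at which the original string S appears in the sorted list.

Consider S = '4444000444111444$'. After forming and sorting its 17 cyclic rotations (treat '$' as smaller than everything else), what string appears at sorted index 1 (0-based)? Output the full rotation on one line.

Answer: 000444111444$4444

Derivation:
All 17 rotations (rotation i = S[i:]+S[:i]):
  rot[0] = 4444000444111444$
  rot[1] = 444000444111444$4
  rot[2] = 44000444111444$44
  rot[3] = 4000444111444$444
  rot[4] = 000444111444$4444
  rot[5] = 00444111444$44440
  rot[6] = 0444111444$444400
  rot[7] = 444111444$4444000
  rot[8] = 44111444$44440004
  rot[9] = 4111444$444400044
  rot[10] = 111444$4444000444
  rot[11] = 11444$44440004441
  rot[12] = 1444$444400044411
  rot[13] = 444$4444000444111
  rot[14] = 44$44440004441114
  rot[15] = 4$444400044411144
  rot[16] = $4444000444111444
Sorted (with $ < everything):
  sorted[0] = $4444000444111444
  sorted[1] = 000444111444$4444
  sorted[2] = 00444111444$44440
  sorted[3] = 0444111444$444400
  sorted[4] = 111444$4444000444
  sorted[5] = 11444$44440004441
  sorted[6] = 1444$444400044411
  sorted[7] = 4$444400044411144
  sorted[8] = 4000444111444$444
  sorted[9] = 4111444$444400044
  sorted[10] = 44$44440004441114
  sorted[11] = 44000444111444$44
  sorted[12] = 44111444$44440004
  sorted[13] = 444$4444000444111
  sorted[14] = 444000444111444$4
  sorted[15] = 444111444$4444000
  sorted[16] = 4444000444111444$
sorted[1] = 000444111444$4444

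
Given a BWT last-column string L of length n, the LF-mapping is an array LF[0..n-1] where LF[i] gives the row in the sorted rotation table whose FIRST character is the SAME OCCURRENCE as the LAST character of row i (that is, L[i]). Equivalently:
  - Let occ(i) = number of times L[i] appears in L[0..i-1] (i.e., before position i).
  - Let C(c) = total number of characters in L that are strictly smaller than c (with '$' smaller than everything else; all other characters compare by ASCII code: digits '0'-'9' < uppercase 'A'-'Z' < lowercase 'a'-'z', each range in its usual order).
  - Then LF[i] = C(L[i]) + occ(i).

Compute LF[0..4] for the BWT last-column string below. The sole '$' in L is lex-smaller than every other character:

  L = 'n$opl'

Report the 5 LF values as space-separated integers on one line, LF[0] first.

Answer: 2 0 3 4 1

Derivation:
Char counts: '$':1, 'l':1, 'n':1, 'o':1, 'p':1
C (first-col start): C('$')=0, C('l')=1, C('n')=2, C('o')=3, C('p')=4
L[0]='n': occ=0, LF[0]=C('n')+0=2+0=2
L[1]='$': occ=0, LF[1]=C('$')+0=0+0=0
L[2]='o': occ=0, LF[2]=C('o')+0=3+0=3
L[3]='p': occ=0, LF[3]=C('p')+0=4+0=4
L[4]='l': occ=0, LF[4]=C('l')+0=1+0=1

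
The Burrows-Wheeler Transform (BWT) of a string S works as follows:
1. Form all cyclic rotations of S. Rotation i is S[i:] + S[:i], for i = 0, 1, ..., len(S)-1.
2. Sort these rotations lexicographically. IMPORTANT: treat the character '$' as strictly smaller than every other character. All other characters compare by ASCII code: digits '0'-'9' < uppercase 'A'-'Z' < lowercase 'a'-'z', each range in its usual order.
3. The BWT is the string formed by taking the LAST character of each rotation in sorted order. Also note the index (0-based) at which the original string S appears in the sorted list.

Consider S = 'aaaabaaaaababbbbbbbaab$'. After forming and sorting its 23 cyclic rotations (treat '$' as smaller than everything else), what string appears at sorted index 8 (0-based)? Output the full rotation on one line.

All 23 rotations (rotation i = S[i:]+S[:i]):
  rot[0] = aaaabaaaaababbbbbbbaab$
  rot[1] = aaabaaaaababbbbbbbaab$a
  rot[2] = aabaaaaababbbbbbbaab$aa
  rot[3] = abaaaaababbbbbbbaab$aaa
  rot[4] = baaaaababbbbbbbaab$aaaa
  rot[5] = aaaaababbbbbbbaab$aaaab
  rot[6] = aaaababbbbbbbaab$aaaaba
  rot[7] = aaababbbbbbbaab$aaaabaa
  rot[8] = aababbbbbbbaab$aaaabaaa
  rot[9] = ababbbbbbbaab$aaaabaaaa
  rot[10] = babbbbbbbaab$aaaabaaaaa
  rot[11] = abbbbbbbaab$aaaabaaaaab
  rot[12] = bbbbbbbaab$aaaabaaaaaba
  rot[13] = bbbbbbaab$aaaabaaaaabab
  rot[14] = bbbbbaab$aaaabaaaaababb
  rot[15] = bbbbaab$aaaabaaaaababbb
  rot[16] = bbbaab$aaaabaaaaababbbb
  rot[17] = bbaab$aaaabaaaaababbbbb
  rot[18] = baab$aaaabaaaaababbbbbb
  rot[19] = aab$aaaabaaaaababbbbbbb
  rot[20] = ab$aaaabaaaaababbbbbbba
  rot[21] = b$aaaabaaaaababbbbbbbaa
  rot[22] = $aaaabaaaaababbbbbbbaab
Sorted (with $ < everything):
  sorted[0] = $aaaabaaaaababbbbbbbaab
  sorted[1] = aaaaababbbbbbbaab$aaaab
  sorted[2] = aaaabaaaaababbbbbbbaab$
  sorted[3] = aaaababbbbbbbaab$aaaaba
  sorted[4] = aaabaaaaababbbbbbbaab$a
  sorted[5] = aaababbbbbbbaab$aaaabaa
  sorted[6] = aab$aaaabaaaaababbbbbbb
  sorted[7] = aabaaaaababbbbbbbaab$aa
  sorted[8] = aababbbbbbbaab$aaaabaaa
  sorted[9] = ab$aaaabaaaaababbbbbbba
  sorted[10] = abaaaaababbbbbbbaab$aaa
  sorted[11] = ababbbbbbbaab$aaaabaaaa
  sorted[12] = abbbbbbbaab$aaaabaaaaab
  sorted[13] = b$aaaabaaaaababbbbbbbaa
  sorted[14] = baaaaababbbbbbbaab$aaaa
  sorted[15] = baab$aaaabaaaaababbbbbb
  sorted[16] = babbbbbbbaab$aaaabaaaaa
  sorted[17] = bbaab$aaaabaaaaababbbbb
  sorted[18] = bbbaab$aaaabaaaaababbbb
  sorted[19] = bbbbaab$aaaabaaaaababbb
  sorted[20] = bbbbbaab$aaaabaaaaababb
  sorted[21] = bbbbbbaab$aaaabaaaaabab
  sorted[22] = bbbbbbbaab$aaaabaaaaaba
sorted[8] = aababbbbbbbaab$aaaabaaa

Answer: aababbbbbbbaab$aaaabaaa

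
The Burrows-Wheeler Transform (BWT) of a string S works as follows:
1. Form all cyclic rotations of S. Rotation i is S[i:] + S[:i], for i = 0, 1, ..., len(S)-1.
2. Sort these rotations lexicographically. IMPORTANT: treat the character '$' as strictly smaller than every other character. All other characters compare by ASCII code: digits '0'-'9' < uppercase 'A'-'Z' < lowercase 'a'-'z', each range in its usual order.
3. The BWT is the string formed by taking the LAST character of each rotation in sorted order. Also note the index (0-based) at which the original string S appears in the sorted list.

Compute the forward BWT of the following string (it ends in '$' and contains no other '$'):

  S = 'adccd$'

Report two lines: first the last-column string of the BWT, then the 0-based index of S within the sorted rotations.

All 6 rotations (rotation i = S[i:]+S[:i]):
  rot[0] = adccd$
  rot[1] = dccd$a
  rot[2] = ccd$ad
  rot[3] = cd$adc
  rot[4] = d$adcc
  rot[5] = $adccd
Sorted (with $ < everything):
  sorted[0] = $adccd  (last char: 'd')
  sorted[1] = adccd$  (last char: '$')
  sorted[2] = ccd$ad  (last char: 'd')
  sorted[3] = cd$adc  (last char: 'c')
  sorted[4] = d$adcc  (last char: 'c')
  sorted[5] = dccd$a  (last char: 'a')
Last column: d$dcca
Original string S is at sorted index 1

Answer: d$dcca
1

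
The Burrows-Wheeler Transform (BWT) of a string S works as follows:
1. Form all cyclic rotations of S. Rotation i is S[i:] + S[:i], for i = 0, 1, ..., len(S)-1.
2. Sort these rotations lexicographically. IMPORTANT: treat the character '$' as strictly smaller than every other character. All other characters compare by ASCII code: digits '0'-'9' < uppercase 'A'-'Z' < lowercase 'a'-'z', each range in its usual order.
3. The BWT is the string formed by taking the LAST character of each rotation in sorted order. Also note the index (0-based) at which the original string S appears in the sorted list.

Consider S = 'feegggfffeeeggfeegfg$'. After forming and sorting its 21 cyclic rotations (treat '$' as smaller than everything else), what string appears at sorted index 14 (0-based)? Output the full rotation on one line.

All 21 rotations (rotation i = S[i:]+S[:i]):
  rot[0] = feegggfffeeeggfeegfg$
  rot[1] = eegggfffeeeggfeegfg$f
  rot[2] = egggfffeeeggfeegfg$fe
  rot[3] = gggfffeeeggfeegfg$fee
  rot[4] = ggfffeeeggfeegfg$feeg
  rot[5] = gfffeeeggfeegfg$feegg
  rot[6] = fffeeeggfeegfg$feeggg
  rot[7] = ffeeeggfeegfg$feegggf
  rot[8] = feeeggfeegfg$feegggff
  rot[9] = eeeggfeegfg$feegggfff
  rot[10] = eeggfeegfg$feegggfffe
  rot[11] = eggfeegfg$feegggfffee
  rot[12] = ggfeegfg$feegggfffeee
  rot[13] = gfeegfg$feegggfffeeeg
  rot[14] = feegfg$feegggfffeeegg
  rot[15] = eegfg$feegggfffeeeggf
  rot[16] = egfg$feegggfffeeeggfe
  rot[17] = gfg$feegggfffeeeggfee
  rot[18] = fg$feegggfffeeeggfeeg
  rot[19] = g$feegggfffeeeggfeegf
  rot[20] = $feegggfffeeeggfeegfg
Sorted (with $ < everything):
  sorted[0] = $feegggfffeeeggfeegfg
  sorted[1] = eeeggfeegfg$feegggfff
  sorted[2] = eegfg$feegggfffeeeggf
  sorted[3] = eeggfeegfg$feegggfffe
  sorted[4] = eegggfffeeeggfeegfg$f
  sorted[5] = egfg$feegggfffeeeggfe
  sorted[6] = eggfeegfg$feegggfffee
  sorted[7] = egggfffeeeggfeegfg$fe
  sorted[8] = feeeggfeegfg$feegggff
  sorted[9] = feegfg$feegggfffeeegg
  sorted[10] = feegggfffeeeggfeegfg$
  sorted[11] = ffeeeggfeegfg$feegggf
  sorted[12] = fffeeeggfeegfg$feeggg
  sorted[13] = fg$feegggfffeeeggfeeg
  sorted[14] = g$feegggfffeeeggfeegf
  sorted[15] = gfeegfg$feegggfffeeeg
  sorted[16] = gfffeeeggfeegfg$feegg
  sorted[17] = gfg$feegggfffeeeggfee
  sorted[18] = ggfeegfg$feegggfffeee
  sorted[19] = ggfffeeeggfeegfg$feeg
  sorted[20] = gggfffeeeggfeegfg$fee
sorted[14] = g$feegggfffeeeggfeegf

Answer: g$feegggfffeeeggfeegf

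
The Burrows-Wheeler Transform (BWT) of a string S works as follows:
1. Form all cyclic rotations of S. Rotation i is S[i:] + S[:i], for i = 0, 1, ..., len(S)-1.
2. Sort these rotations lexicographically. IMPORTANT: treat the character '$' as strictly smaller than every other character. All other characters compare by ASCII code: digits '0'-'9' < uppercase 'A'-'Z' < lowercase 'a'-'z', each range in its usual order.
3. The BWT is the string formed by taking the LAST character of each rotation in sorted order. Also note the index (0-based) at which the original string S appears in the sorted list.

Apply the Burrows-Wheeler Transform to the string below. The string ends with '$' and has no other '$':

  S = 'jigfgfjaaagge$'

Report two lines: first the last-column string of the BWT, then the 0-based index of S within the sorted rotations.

Answer: ejaaggggifajf$
13

Derivation:
All 14 rotations (rotation i = S[i:]+S[:i]):
  rot[0] = jigfgfjaaagge$
  rot[1] = igfgfjaaagge$j
  rot[2] = gfgfjaaagge$ji
  rot[3] = fgfjaaagge$jig
  rot[4] = gfjaaagge$jigf
  rot[5] = fjaaagge$jigfg
  rot[6] = jaaagge$jigfgf
  rot[7] = aaagge$jigfgfj
  rot[8] = aagge$jigfgfja
  rot[9] = agge$jigfgfjaa
  rot[10] = gge$jigfgfjaaa
  rot[11] = ge$jigfgfjaaag
  rot[12] = e$jigfgfjaaagg
  rot[13] = $jigfgfjaaagge
Sorted (with $ < everything):
  sorted[0] = $jigfgfjaaagge  (last char: 'e')
  sorted[1] = aaagge$jigfgfj  (last char: 'j')
  sorted[2] = aagge$jigfgfja  (last char: 'a')
  sorted[3] = agge$jigfgfjaa  (last char: 'a')
  sorted[4] = e$jigfgfjaaagg  (last char: 'g')
  sorted[5] = fgfjaaagge$jig  (last char: 'g')
  sorted[6] = fjaaagge$jigfg  (last char: 'g')
  sorted[7] = ge$jigfgfjaaag  (last char: 'g')
  sorted[8] = gfgfjaaagge$ji  (last char: 'i')
  sorted[9] = gfjaaagge$jigf  (last char: 'f')
  sorted[10] = gge$jigfgfjaaa  (last char: 'a')
  sorted[11] = igfgfjaaagge$j  (last char: 'j')
  sorted[12] = jaaagge$jigfgf  (last char: 'f')
  sorted[13] = jigfgfjaaagge$  (last char: '$')
Last column: ejaaggggifajf$
Original string S is at sorted index 13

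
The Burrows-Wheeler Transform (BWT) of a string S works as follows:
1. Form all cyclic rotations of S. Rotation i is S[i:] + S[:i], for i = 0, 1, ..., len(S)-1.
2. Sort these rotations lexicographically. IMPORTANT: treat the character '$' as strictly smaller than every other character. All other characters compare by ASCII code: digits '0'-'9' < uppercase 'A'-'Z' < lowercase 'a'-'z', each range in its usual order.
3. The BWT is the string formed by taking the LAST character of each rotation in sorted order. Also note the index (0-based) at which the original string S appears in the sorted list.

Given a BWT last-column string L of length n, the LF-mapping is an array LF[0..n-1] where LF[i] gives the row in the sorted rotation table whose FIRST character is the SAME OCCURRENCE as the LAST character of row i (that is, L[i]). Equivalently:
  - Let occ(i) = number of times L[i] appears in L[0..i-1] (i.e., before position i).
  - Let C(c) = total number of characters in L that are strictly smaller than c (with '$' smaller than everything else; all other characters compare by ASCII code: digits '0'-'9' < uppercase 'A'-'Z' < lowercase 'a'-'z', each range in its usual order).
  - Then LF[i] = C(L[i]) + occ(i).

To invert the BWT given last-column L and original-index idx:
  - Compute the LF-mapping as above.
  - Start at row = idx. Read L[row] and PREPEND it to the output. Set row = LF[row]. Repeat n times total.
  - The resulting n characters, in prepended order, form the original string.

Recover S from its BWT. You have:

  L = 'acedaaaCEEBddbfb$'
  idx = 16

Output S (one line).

Answer: fddEaaEbdcBbeCaa$

Derivation:
LF mapping: 5 11 15 12 6 7 8 2 3 4 1 13 14 9 16 10 0
Walk LF starting at row 16, prepending L[row]:
  step 1: row=16, L[16]='$', prepend. Next row=LF[16]=0
  step 2: row=0, L[0]='a', prepend. Next row=LF[0]=5
  step 3: row=5, L[5]='a', prepend. Next row=LF[5]=7
  step 4: row=7, L[7]='C', prepend. Next row=LF[7]=2
  step 5: row=2, L[2]='e', prepend. Next row=LF[2]=15
  step 6: row=15, L[15]='b', prepend. Next row=LF[15]=10
  step 7: row=10, L[10]='B', prepend. Next row=LF[10]=1
  step 8: row=1, L[1]='c', prepend. Next row=LF[1]=11
  step 9: row=11, L[11]='d', prepend. Next row=LF[11]=13
  step 10: row=13, L[13]='b', prepend. Next row=LF[13]=9
  step 11: row=9, L[9]='E', prepend. Next row=LF[9]=4
  step 12: row=4, L[4]='a', prepend. Next row=LF[4]=6
  step 13: row=6, L[6]='a', prepend. Next row=LF[6]=8
  step 14: row=8, L[8]='E', prepend. Next row=LF[8]=3
  step 15: row=3, L[3]='d', prepend. Next row=LF[3]=12
  step 16: row=12, L[12]='d', prepend. Next row=LF[12]=14
  step 17: row=14, L[14]='f', prepend. Next row=LF[14]=16
Reversed output: fddEaaEbdcBbeCaa$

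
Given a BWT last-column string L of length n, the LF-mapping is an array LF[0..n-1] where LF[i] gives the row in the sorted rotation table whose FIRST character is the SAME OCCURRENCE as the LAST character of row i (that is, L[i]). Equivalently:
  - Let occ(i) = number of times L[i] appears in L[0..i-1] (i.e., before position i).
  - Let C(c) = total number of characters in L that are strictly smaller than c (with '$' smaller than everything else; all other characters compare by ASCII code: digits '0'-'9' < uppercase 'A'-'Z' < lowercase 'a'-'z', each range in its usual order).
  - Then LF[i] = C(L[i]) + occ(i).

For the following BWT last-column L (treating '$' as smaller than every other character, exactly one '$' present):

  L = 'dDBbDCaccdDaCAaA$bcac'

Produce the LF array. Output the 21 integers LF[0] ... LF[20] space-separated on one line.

Answer: 19 6 3 13 7 4 9 15 16 20 8 10 5 1 11 2 0 14 17 12 18

Derivation:
Char counts: '$':1, 'A':2, 'B':1, 'C':2, 'D':3, 'a':4, 'b':2, 'c':4, 'd':2
C (first-col start): C('$')=0, C('A')=1, C('B')=3, C('C')=4, C('D')=6, C('a')=9, C('b')=13, C('c')=15, C('d')=19
L[0]='d': occ=0, LF[0]=C('d')+0=19+0=19
L[1]='D': occ=0, LF[1]=C('D')+0=6+0=6
L[2]='B': occ=0, LF[2]=C('B')+0=3+0=3
L[3]='b': occ=0, LF[3]=C('b')+0=13+0=13
L[4]='D': occ=1, LF[4]=C('D')+1=6+1=7
L[5]='C': occ=0, LF[5]=C('C')+0=4+0=4
L[6]='a': occ=0, LF[6]=C('a')+0=9+0=9
L[7]='c': occ=0, LF[7]=C('c')+0=15+0=15
L[8]='c': occ=1, LF[8]=C('c')+1=15+1=16
L[9]='d': occ=1, LF[9]=C('d')+1=19+1=20
L[10]='D': occ=2, LF[10]=C('D')+2=6+2=8
L[11]='a': occ=1, LF[11]=C('a')+1=9+1=10
L[12]='C': occ=1, LF[12]=C('C')+1=4+1=5
L[13]='A': occ=0, LF[13]=C('A')+0=1+0=1
L[14]='a': occ=2, LF[14]=C('a')+2=9+2=11
L[15]='A': occ=1, LF[15]=C('A')+1=1+1=2
L[16]='$': occ=0, LF[16]=C('$')+0=0+0=0
L[17]='b': occ=1, LF[17]=C('b')+1=13+1=14
L[18]='c': occ=2, LF[18]=C('c')+2=15+2=17
L[19]='a': occ=3, LF[19]=C('a')+3=9+3=12
L[20]='c': occ=3, LF[20]=C('c')+3=15+3=18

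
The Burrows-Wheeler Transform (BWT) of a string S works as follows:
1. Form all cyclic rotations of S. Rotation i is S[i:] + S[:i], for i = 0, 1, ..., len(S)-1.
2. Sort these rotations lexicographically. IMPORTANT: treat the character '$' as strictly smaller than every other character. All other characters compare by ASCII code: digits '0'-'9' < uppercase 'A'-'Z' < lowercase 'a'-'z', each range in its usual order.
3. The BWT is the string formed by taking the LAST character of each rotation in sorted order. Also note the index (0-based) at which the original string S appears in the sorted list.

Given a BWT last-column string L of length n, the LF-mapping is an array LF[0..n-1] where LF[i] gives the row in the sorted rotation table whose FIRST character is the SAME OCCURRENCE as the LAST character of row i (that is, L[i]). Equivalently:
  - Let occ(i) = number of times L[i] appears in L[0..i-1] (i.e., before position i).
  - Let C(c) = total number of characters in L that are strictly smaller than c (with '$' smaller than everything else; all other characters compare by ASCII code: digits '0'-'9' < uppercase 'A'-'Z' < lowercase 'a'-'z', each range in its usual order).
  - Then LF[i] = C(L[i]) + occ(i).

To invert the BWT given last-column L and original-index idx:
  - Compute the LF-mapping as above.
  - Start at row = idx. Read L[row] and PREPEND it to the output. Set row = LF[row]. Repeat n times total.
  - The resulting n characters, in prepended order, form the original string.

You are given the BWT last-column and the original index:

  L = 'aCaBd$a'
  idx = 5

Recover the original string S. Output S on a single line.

Answer: adaCBa$

Derivation:
LF mapping: 3 2 4 1 6 0 5
Walk LF starting at row 5, prepending L[row]:
  step 1: row=5, L[5]='$', prepend. Next row=LF[5]=0
  step 2: row=0, L[0]='a', prepend. Next row=LF[0]=3
  step 3: row=3, L[3]='B', prepend. Next row=LF[3]=1
  step 4: row=1, L[1]='C', prepend. Next row=LF[1]=2
  step 5: row=2, L[2]='a', prepend. Next row=LF[2]=4
  step 6: row=4, L[4]='d', prepend. Next row=LF[4]=6
  step 7: row=6, L[6]='a', prepend. Next row=LF[6]=5
Reversed output: adaCBa$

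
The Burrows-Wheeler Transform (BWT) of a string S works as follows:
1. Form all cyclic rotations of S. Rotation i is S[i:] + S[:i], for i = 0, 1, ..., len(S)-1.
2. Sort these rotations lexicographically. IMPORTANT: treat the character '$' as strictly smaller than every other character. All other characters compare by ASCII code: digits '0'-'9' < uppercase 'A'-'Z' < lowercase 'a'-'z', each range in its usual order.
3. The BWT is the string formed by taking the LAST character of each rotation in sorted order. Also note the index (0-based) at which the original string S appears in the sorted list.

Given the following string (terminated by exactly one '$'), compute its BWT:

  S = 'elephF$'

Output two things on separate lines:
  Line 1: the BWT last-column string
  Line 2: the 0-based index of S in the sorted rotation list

Answer: Fh$lpee
2

Derivation:
All 7 rotations (rotation i = S[i:]+S[:i]):
  rot[0] = elephF$
  rot[1] = lephF$e
  rot[2] = ephF$el
  rot[3] = phF$ele
  rot[4] = hF$elep
  rot[5] = F$eleph
  rot[6] = $elephF
Sorted (with $ < everything):
  sorted[0] = $elephF  (last char: 'F')
  sorted[1] = F$eleph  (last char: 'h')
  sorted[2] = elephF$  (last char: '$')
  sorted[3] = ephF$el  (last char: 'l')
  sorted[4] = hF$elep  (last char: 'p')
  sorted[5] = lephF$e  (last char: 'e')
  sorted[6] = phF$ele  (last char: 'e')
Last column: Fh$lpee
Original string S is at sorted index 2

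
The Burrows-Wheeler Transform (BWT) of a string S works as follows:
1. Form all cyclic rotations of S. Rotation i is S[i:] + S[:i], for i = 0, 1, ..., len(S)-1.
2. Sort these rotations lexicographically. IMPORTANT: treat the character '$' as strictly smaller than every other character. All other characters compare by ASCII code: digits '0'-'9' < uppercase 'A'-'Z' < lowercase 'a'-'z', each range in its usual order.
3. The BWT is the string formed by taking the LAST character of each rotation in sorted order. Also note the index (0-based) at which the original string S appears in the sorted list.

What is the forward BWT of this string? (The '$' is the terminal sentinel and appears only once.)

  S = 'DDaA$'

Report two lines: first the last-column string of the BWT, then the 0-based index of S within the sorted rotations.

Answer: Aa$DD
2

Derivation:
All 5 rotations (rotation i = S[i:]+S[:i]):
  rot[0] = DDaA$
  rot[1] = DaA$D
  rot[2] = aA$DD
  rot[3] = A$DDa
  rot[4] = $DDaA
Sorted (with $ < everything):
  sorted[0] = $DDaA  (last char: 'A')
  sorted[1] = A$DDa  (last char: 'a')
  sorted[2] = DDaA$  (last char: '$')
  sorted[3] = DaA$D  (last char: 'D')
  sorted[4] = aA$DD  (last char: 'D')
Last column: Aa$DD
Original string S is at sorted index 2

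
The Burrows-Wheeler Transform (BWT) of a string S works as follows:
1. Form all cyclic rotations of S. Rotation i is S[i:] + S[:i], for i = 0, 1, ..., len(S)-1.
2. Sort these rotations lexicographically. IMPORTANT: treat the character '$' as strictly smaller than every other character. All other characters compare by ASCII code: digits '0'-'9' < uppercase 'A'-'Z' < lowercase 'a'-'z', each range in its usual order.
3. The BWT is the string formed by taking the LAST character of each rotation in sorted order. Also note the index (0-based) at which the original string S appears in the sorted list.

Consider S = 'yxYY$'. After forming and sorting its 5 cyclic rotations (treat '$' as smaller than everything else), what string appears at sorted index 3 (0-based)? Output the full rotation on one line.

Answer: xYY$y

Derivation:
All 5 rotations (rotation i = S[i:]+S[:i]):
  rot[0] = yxYY$
  rot[1] = xYY$y
  rot[2] = YY$yx
  rot[3] = Y$yxY
  rot[4] = $yxYY
Sorted (with $ < everything):
  sorted[0] = $yxYY
  sorted[1] = Y$yxY
  sorted[2] = YY$yx
  sorted[3] = xYY$y
  sorted[4] = yxYY$
sorted[3] = xYY$y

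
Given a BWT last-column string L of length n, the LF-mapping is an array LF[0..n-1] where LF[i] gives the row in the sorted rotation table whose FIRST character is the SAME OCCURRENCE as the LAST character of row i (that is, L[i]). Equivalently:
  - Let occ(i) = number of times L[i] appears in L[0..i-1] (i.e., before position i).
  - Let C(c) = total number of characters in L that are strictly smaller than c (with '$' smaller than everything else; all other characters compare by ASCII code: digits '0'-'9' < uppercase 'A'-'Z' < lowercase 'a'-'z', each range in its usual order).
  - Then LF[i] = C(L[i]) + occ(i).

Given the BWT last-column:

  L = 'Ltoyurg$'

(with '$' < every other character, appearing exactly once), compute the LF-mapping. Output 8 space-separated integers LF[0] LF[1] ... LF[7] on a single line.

Answer: 1 5 3 7 6 4 2 0

Derivation:
Char counts: '$':1, 'L':1, 'g':1, 'o':1, 'r':1, 't':1, 'u':1, 'y':1
C (first-col start): C('$')=0, C('L')=1, C('g')=2, C('o')=3, C('r')=4, C('t')=5, C('u')=6, C('y')=7
L[0]='L': occ=0, LF[0]=C('L')+0=1+0=1
L[1]='t': occ=0, LF[1]=C('t')+0=5+0=5
L[2]='o': occ=0, LF[2]=C('o')+0=3+0=3
L[3]='y': occ=0, LF[3]=C('y')+0=7+0=7
L[4]='u': occ=0, LF[4]=C('u')+0=6+0=6
L[5]='r': occ=0, LF[5]=C('r')+0=4+0=4
L[6]='g': occ=0, LF[6]=C('g')+0=2+0=2
L[7]='$': occ=0, LF[7]=C('$')+0=0+0=0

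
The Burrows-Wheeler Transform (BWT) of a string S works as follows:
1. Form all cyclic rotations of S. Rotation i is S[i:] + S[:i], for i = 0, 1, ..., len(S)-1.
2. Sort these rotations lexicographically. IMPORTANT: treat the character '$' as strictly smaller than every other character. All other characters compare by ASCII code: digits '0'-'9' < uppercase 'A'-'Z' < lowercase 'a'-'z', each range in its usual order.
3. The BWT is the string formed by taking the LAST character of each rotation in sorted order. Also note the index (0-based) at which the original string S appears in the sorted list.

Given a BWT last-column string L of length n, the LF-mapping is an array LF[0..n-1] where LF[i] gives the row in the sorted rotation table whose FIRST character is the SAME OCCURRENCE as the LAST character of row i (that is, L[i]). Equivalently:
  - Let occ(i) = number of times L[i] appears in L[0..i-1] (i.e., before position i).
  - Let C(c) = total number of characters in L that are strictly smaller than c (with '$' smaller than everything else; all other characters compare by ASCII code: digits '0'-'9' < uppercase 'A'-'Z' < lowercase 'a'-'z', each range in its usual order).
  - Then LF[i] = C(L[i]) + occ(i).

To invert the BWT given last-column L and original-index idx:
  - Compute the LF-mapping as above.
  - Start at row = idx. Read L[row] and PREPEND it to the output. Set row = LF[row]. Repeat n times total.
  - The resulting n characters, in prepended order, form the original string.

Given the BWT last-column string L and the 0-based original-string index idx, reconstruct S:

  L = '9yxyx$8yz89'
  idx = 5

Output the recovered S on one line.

Answer: x8yy8x9zy9$

Derivation:
LF mapping: 3 7 5 8 6 0 1 9 10 2 4
Walk LF starting at row 5, prepending L[row]:
  step 1: row=5, L[5]='$', prepend. Next row=LF[5]=0
  step 2: row=0, L[0]='9', prepend. Next row=LF[0]=3
  step 3: row=3, L[3]='y', prepend. Next row=LF[3]=8
  step 4: row=8, L[8]='z', prepend. Next row=LF[8]=10
  step 5: row=10, L[10]='9', prepend. Next row=LF[10]=4
  step 6: row=4, L[4]='x', prepend. Next row=LF[4]=6
  step 7: row=6, L[6]='8', prepend. Next row=LF[6]=1
  step 8: row=1, L[1]='y', prepend. Next row=LF[1]=7
  step 9: row=7, L[7]='y', prepend. Next row=LF[7]=9
  step 10: row=9, L[9]='8', prepend. Next row=LF[9]=2
  step 11: row=2, L[2]='x', prepend. Next row=LF[2]=5
Reversed output: x8yy8x9zy9$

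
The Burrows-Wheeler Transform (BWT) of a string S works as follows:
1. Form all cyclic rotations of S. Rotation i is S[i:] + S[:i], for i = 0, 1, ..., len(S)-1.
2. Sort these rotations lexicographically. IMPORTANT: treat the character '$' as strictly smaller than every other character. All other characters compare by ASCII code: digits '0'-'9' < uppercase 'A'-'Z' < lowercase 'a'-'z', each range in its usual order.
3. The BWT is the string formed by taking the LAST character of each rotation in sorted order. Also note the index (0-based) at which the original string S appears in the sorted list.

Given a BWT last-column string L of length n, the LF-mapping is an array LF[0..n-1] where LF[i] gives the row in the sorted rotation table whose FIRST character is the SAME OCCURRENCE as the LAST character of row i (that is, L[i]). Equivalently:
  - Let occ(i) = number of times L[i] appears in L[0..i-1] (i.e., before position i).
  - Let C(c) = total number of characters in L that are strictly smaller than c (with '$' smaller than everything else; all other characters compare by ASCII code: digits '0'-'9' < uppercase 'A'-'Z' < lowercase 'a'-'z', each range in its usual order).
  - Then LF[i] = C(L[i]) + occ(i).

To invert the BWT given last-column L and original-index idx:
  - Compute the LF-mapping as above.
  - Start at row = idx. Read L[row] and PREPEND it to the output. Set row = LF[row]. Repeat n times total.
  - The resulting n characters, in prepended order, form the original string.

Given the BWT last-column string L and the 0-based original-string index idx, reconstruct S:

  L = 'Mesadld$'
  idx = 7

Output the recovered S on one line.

Answer: saddleM$

Derivation:
LF mapping: 1 5 7 2 3 6 4 0
Walk LF starting at row 7, prepending L[row]:
  step 1: row=7, L[7]='$', prepend. Next row=LF[7]=0
  step 2: row=0, L[0]='M', prepend. Next row=LF[0]=1
  step 3: row=1, L[1]='e', prepend. Next row=LF[1]=5
  step 4: row=5, L[5]='l', prepend. Next row=LF[5]=6
  step 5: row=6, L[6]='d', prepend. Next row=LF[6]=4
  step 6: row=4, L[4]='d', prepend. Next row=LF[4]=3
  step 7: row=3, L[3]='a', prepend. Next row=LF[3]=2
  step 8: row=2, L[2]='s', prepend. Next row=LF[2]=7
Reversed output: saddleM$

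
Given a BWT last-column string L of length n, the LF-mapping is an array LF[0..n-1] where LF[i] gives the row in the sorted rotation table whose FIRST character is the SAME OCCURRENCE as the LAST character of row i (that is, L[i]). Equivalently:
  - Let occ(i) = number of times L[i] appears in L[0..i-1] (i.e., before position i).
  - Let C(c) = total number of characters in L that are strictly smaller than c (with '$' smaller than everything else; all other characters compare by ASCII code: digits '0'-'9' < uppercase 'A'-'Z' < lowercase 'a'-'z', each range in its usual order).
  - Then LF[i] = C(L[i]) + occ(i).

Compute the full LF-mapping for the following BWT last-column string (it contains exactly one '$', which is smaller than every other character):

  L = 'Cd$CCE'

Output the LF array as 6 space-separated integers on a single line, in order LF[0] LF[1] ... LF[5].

Char counts: '$':1, 'C':3, 'E':1, 'd':1
C (first-col start): C('$')=0, C('C')=1, C('E')=4, C('d')=5
L[0]='C': occ=0, LF[0]=C('C')+0=1+0=1
L[1]='d': occ=0, LF[1]=C('d')+0=5+0=5
L[2]='$': occ=0, LF[2]=C('$')+0=0+0=0
L[3]='C': occ=1, LF[3]=C('C')+1=1+1=2
L[4]='C': occ=2, LF[4]=C('C')+2=1+2=3
L[5]='E': occ=0, LF[5]=C('E')+0=4+0=4

Answer: 1 5 0 2 3 4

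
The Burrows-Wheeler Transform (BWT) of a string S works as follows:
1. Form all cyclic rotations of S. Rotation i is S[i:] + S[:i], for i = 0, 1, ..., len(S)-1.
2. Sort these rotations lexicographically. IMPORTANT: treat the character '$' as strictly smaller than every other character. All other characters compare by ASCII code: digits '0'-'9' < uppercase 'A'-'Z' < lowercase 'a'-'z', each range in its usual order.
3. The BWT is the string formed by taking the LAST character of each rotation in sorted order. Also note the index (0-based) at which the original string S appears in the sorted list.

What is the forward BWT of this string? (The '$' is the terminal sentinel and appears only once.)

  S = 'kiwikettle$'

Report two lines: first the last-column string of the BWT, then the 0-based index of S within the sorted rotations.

All 11 rotations (rotation i = S[i:]+S[:i]):
  rot[0] = kiwikettle$
  rot[1] = iwikettle$k
  rot[2] = wikettle$ki
  rot[3] = ikettle$kiw
  rot[4] = kettle$kiwi
  rot[5] = ettle$kiwik
  rot[6] = ttle$kiwike
  rot[7] = tle$kiwiket
  rot[8] = le$kiwikett
  rot[9] = e$kiwikettl
  rot[10] = $kiwikettle
Sorted (with $ < everything):
  sorted[0] = $kiwikettle  (last char: 'e')
  sorted[1] = e$kiwikettl  (last char: 'l')
  sorted[2] = ettle$kiwik  (last char: 'k')
  sorted[3] = ikettle$kiw  (last char: 'w')
  sorted[4] = iwikettle$k  (last char: 'k')
  sorted[5] = kettle$kiwi  (last char: 'i')
  sorted[6] = kiwikettle$  (last char: '$')
  sorted[7] = le$kiwikett  (last char: 't')
  sorted[8] = tle$kiwiket  (last char: 't')
  sorted[9] = ttle$kiwike  (last char: 'e')
  sorted[10] = wikettle$ki  (last char: 'i')
Last column: elkwki$ttei
Original string S is at sorted index 6

Answer: elkwki$ttei
6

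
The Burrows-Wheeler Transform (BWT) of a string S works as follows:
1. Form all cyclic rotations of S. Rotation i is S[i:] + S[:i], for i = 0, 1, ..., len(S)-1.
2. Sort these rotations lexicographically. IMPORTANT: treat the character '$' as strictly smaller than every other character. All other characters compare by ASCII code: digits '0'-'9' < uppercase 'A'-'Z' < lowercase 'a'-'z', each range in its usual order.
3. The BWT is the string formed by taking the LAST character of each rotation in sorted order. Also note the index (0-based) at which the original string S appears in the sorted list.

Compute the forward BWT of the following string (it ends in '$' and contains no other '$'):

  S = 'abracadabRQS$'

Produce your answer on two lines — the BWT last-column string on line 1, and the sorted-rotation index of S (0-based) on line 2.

Answer: SRbQd$rcaaaab
5

Derivation:
All 13 rotations (rotation i = S[i:]+S[:i]):
  rot[0] = abracadabRQS$
  rot[1] = bracadabRQS$a
  rot[2] = racadabRQS$ab
  rot[3] = acadabRQS$abr
  rot[4] = cadabRQS$abra
  rot[5] = adabRQS$abrac
  rot[6] = dabRQS$abraca
  rot[7] = abRQS$abracad
  rot[8] = bRQS$abracada
  rot[9] = RQS$abracadab
  rot[10] = QS$abracadabR
  rot[11] = S$abracadabRQ
  rot[12] = $abracadabRQS
Sorted (with $ < everything):
  sorted[0] = $abracadabRQS  (last char: 'S')
  sorted[1] = QS$abracadabR  (last char: 'R')
  sorted[2] = RQS$abracadab  (last char: 'b')
  sorted[3] = S$abracadabRQ  (last char: 'Q')
  sorted[4] = abRQS$abracad  (last char: 'd')
  sorted[5] = abracadabRQS$  (last char: '$')
  sorted[6] = acadabRQS$abr  (last char: 'r')
  sorted[7] = adabRQS$abrac  (last char: 'c')
  sorted[8] = bRQS$abracada  (last char: 'a')
  sorted[9] = bracadabRQS$a  (last char: 'a')
  sorted[10] = cadabRQS$abra  (last char: 'a')
  sorted[11] = dabRQS$abraca  (last char: 'a')
  sorted[12] = racadabRQS$ab  (last char: 'b')
Last column: SRbQd$rcaaaab
Original string S is at sorted index 5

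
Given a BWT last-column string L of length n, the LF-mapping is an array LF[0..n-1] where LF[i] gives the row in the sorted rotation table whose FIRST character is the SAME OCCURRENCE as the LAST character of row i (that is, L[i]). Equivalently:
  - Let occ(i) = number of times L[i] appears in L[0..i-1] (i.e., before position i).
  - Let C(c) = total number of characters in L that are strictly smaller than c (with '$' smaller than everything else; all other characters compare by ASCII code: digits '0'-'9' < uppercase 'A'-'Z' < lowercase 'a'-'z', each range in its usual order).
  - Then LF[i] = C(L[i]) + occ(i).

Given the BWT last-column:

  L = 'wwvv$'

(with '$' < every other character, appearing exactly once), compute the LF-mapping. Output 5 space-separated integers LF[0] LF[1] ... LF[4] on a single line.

Answer: 3 4 1 2 0

Derivation:
Char counts: '$':1, 'v':2, 'w':2
C (first-col start): C('$')=0, C('v')=1, C('w')=3
L[0]='w': occ=0, LF[0]=C('w')+0=3+0=3
L[1]='w': occ=1, LF[1]=C('w')+1=3+1=4
L[2]='v': occ=0, LF[2]=C('v')+0=1+0=1
L[3]='v': occ=1, LF[3]=C('v')+1=1+1=2
L[4]='$': occ=0, LF[4]=C('$')+0=0+0=0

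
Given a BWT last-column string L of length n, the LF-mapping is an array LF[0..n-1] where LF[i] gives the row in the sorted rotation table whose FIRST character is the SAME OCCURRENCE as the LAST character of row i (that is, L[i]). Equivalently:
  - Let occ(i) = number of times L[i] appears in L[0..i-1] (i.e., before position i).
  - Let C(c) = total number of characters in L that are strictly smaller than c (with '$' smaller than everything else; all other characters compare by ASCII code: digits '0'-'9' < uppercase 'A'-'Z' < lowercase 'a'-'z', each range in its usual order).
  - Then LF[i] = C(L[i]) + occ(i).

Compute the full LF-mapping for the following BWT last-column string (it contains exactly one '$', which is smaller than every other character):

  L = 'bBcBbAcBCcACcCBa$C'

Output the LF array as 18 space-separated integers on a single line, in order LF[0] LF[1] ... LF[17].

Answer: 12 3 14 4 13 1 15 5 7 16 2 8 17 9 6 11 0 10

Derivation:
Char counts: '$':1, 'A':2, 'B':4, 'C':4, 'a':1, 'b':2, 'c':4
C (first-col start): C('$')=0, C('A')=1, C('B')=3, C('C')=7, C('a')=11, C('b')=12, C('c')=14
L[0]='b': occ=0, LF[0]=C('b')+0=12+0=12
L[1]='B': occ=0, LF[1]=C('B')+0=3+0=3
L[2]='c': occ=0, LF[2]=C('c')+0=14+0=14
L[3]='B': occ=1, LF[3]=C('B')+1=3+1=4
L[4]='b': occ=1, LF[4]=C('b')+1=12+1=13
L[5]='A': occ=0, LF[5]=C('A')+0=1+0=1
L[6]='c': occ=1, LF[6]=C('c')+1=14+1=15
L[7]='B': occ=2, LF[7]=C('B')+2=3+2=5
L[8]='C': occ=0, LF[8]=C('C')+0=7+0=7
L[9]='c': occ=2, LF[9]=C('c')+2=14+2=16
L[10]='A': occ=1, LF[10]=C('A')+1=1+1=2
L[11]='C': occ=1, LF[11]=C('C')+1=7+1=8
L[12]='c': occ=3, LF[12]=C('c')+3=14+3=17
L[13]='C': occ=2, LF[13]=C('C')+2=7+2=9
L[14]='B': occ=3, LF[14]=C('B')+3=3+3=6
L[15]='a': occ=0, LF[15]=C('a')+0=11+0=11
L[16]='$': occ=0, LF[16]=C('$')+0=0+0=0
L[17]='C': occ=3, LF[17]=C('C')+3=7+3=10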